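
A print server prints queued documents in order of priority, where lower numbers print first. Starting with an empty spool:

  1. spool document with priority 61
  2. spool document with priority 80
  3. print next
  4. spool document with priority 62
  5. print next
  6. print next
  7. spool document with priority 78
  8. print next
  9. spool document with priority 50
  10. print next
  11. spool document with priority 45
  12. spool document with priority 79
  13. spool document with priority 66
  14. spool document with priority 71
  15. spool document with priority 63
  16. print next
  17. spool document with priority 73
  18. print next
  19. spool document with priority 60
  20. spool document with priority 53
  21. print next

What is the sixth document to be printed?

insert 61 → {61}
insert 80 → {61, 80}
print next → 61; now {80}
insert 62 → {62, 80}
print next → 62; now {80}
print next → 80; now {}
insert 78 → {78}
print next → 78; now {}
insert 50 → {50}
print next → 50; now {}
insert 45 → {45}
insert 79 → {45, 79}
insert 66 → {45, 66, 79}
insert 71 → {45, 66, 71, 79}
insert 63 → {45, 63, 66, 71, 79}
print next → 45; now {63, 66, 71, 79}
insert 73 → {63, 66, 71, 73, 79}
print next → 63; now {66, 71, 73, 79}
insert 60 → {60, 66, 71, 73, 79}
insert 53 → {53, 60, 66, 71, 73, 79}
print next → 53; now {60, 66, 71, 73, 79}

45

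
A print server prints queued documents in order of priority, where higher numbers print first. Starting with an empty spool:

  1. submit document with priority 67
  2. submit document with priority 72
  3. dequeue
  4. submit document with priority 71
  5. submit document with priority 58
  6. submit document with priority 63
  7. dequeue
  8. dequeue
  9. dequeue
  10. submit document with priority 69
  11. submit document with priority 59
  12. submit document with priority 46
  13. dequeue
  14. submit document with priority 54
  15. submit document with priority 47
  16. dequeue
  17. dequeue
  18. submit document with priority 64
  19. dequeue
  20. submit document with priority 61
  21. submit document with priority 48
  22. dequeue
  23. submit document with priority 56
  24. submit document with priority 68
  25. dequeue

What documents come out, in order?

insert 67 → {67}
insert 72 → {72, 67}
dequeue → 72; now {67}
insert 71 → {71, 67}
insert 58 → {71, 67, 58}
insert 63 → {71, 67, 63, 58}
dequeue → 71; now {67, 63, 58}
dequeue → 67; now {63, 58}
dequeue → 63; now {58}
insert 69 → {69, 58}
insert 59 → {69, 59, 58}
insert 46 → {69, 59, 58, 46}
dequeue → 69; now {59, 58, 46}
insert 54 → {59, 58, 54, 46}
insert 47 → {59, 58, 54, 47, 46}
dequeue → 59; now {58, 54, 47, 46}
dequeue → 58; now {54, 47, 46}
insert 64 → {64, 54, 47, 46}
dequeue → 64; now {54, 47, 46}
insert 61 → {61, 54, 47, 46}
insert 48 → {61, 54, 48, 47, 46}
dequeue → 61; now {54, 48, 47, 46}
insert 56 → {56, 54, 48, 47, 46}
insert 68 → {68, 56, 54, 48, 47, 46}
dequeue → 68; now {56, 54, 48, 47, 46}

[72, 71, 67, 63, 69, 59, 58, 64, 61, 68]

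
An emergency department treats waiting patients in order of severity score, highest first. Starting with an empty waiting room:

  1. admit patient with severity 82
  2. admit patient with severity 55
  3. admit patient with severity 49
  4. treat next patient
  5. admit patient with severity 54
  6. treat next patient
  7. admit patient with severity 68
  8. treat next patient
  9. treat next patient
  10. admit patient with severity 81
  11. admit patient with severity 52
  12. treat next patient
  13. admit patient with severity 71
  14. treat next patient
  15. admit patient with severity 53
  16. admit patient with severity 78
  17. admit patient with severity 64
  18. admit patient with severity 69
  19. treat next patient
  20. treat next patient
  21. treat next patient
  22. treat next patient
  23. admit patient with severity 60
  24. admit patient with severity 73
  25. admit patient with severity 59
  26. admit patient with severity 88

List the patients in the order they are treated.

insert 82 → {82}
insert 55 → {82, 55}
insert 49 → {82, 55, 49}
treat next patient → 82; now {55, 49}
insert 54 → {55, 54, 49}
treat next patient → 55; now {54, 49}
insert 68 → {68, 54, 49}
treat next patient → 68; now {54, 49}
treat next patient → 54; now {49}
insert 81 → {81, 49}
insert 52 → {81, 52, 49}
treat next patient → 81; now {52, 49}
insert 71 → {71, 52, 49}
treat next patient → 71; now {52, 49}
insert 53 → {53, 52, 49}
insert 78 → {78, 53, 52, 49}
insert 64 → {78, 64, 53, 52, 49}
insert 69 → {78, 69, 64, 53, 52, 49}
treat next patient → 78; now {69, 64, 53, 52, 49}
treat next patient → 69; now {64, 53, 52, 49}
treat next patient → 64; now {53, 52, 49}
treat next patient → 53; now {52, 49}
insert 60 → {60, 52, 49}
insert 73 → {73, 60, 52, 49}
insert 59 → {73, 60, 59, 52, 49}
insert 88 → {88, 73, 60, 59, 52, 49}

[82, 55, 68, 54, 81, 71, 78, 69, 64, 53]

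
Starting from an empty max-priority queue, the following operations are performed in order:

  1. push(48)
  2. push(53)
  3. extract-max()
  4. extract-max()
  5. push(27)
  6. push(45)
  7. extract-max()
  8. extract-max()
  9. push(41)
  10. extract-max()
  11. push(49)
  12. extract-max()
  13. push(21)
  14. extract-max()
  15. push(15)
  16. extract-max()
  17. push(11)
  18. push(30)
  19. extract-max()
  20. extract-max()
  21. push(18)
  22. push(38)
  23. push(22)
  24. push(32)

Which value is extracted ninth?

30

insert 48 → {48}
insert 53 → {53, 48}
extract-max → 53; now {48}
extract-max → 48; now {}
insert 27 → {27}
insert 45 → {45, 27}
extract-max → 45; now {27}
extract-max → 27; now {}
insert 41 → {41}
extract-max → 41; now {}
insert 49 → {49}
extract-max → 49; now {}
insert 21 → {21}
extract-max → 21; now {}
insert 15 → {15}
extract-max → 15; now {}
insert 11 → {11}
insert 30 → {30, 11}
extract-max → 30; now {11}
extract-max → 11; now {}
insert 18 → {18}
insert 38 → {38, 18}
insert 22 → {38, 22, 18}
insert 32 → {38, 32, 22, 18}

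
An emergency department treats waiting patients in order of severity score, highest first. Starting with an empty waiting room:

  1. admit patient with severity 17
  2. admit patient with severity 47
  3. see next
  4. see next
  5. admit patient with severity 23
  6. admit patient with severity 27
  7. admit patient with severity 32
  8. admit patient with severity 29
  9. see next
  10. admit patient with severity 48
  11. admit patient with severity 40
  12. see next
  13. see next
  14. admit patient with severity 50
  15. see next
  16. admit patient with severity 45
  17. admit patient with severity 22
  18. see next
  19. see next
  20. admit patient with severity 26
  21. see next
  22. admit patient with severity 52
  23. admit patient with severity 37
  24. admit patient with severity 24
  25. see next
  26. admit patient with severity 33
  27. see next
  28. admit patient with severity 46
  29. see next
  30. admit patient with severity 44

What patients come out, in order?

[47, 17, 32, 48, 40, 50, 45, 29, 27, 52, 37, 46]

insert 17 → {17}
insert 47 → {47, 17}
see next → 47; now {17}
see next → 17; now {}
insert 23 → {23}
insert 27 → {27, 23}
insert 32 → {32, 27, 23}
insert 29 → {32, 29, 27, 23}
see next → 32; now {29, 27, 23}
insert 48 → {48, 29, 27, 23}
insert 40 → {48, 40, 29, 27, 23}
see next → 48; now {40, 29, 27, 23}
see next → 40; now {29, 27, 23}
insert 50 → {50, 29, 27, 23}
see next → 50; now {29, 27, 23}
insert 45 → {45, 29, 27, 23}
insert 22 → {45, 29, 27, 23, 22}
see next → 45; now {29, 27, 23, 22}
see next → 29; now {27, 23, 22}
insert 26 → {27, 26, 23, 22}
see next → 27; now {26, 23, 22}
insert 52 → {52, 26, 23, 22}
insert 37 → {52, 37, 26, 23, 22}
insert 24 → {52, 37, 26, 24, 23, 22}
see next → 52; now {37, 26, 24, 23, 22}
insert 33 → {37, 33, 26, 24, 23, 22}
see next → 37; now {33, 26, 24, 23, 22}
insert 46 → {46, 33, 26, 24, 23, 22}
see next → 46; now {33, 26, 24, 23, 22}
insert 44 → {44, 33, 26, 24, 23, 22}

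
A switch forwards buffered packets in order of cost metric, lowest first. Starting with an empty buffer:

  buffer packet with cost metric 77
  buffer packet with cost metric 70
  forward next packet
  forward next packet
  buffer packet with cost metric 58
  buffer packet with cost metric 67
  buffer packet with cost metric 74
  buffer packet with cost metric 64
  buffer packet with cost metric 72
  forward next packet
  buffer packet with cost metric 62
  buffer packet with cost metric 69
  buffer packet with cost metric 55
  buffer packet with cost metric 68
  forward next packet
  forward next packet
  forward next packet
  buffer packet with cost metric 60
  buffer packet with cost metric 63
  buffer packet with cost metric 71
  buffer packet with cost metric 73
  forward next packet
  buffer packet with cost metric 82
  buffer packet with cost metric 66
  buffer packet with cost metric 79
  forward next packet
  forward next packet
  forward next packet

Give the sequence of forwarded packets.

[70, 77, 58, 55, 62, 64, 60, 63, 66, 67]

insert 77 → {77}
insert 70 → {70, 77}
forward next packet → 70; now {77}
forward next packet → 77; now {}
insert 58 → {58}
insert 67 → {58, 67}
insert 74 → {58, 67, 74}
insert 64 → {58, 64, 67, 74}
insert 72 → {58, 64, 67, 72, 74}
forward next packet → 58; now {64, 67, 72, 74}
insert 62 → {62, 64, 67, 72, 74}
insert 69 → {62, 64, 67, 69, 72, 74}
insert 55 → {55, 62, 64, 67, 69, 72, 74}
insert 68 → {55, 62, 64, 67, 68, 69, 72, 74}
forward next packet → 55; now {62, 64, 67, 68, 69, 72, 74}
forward next packet → 62; now {64, 67, 68, 69, 72, 74}
forward next packet → 64; now {67, 68, 69, 72, 74}
insert 60 → {60, 67, 68, 69, 72, 74}
insert 63 → {60, 63, 67, 68, 69, 72, 74}
insert 71 → {60, 63, 67, 68, 69, 71, 72, 74}
insert 73 → {60, 63, 67, 68, 69, 71, 72, 73, 74}
forward next packet → 60; now {63, 67, 68, 69, 71, 72, 73, 74}
insert 82 → {63, 67, 68, 69, 71, 72, 73, 74, 82}
insert 66 → {63, 66, 67, 68, 69, 71, 72, 73, 74, 82}
insert 79 → {63, 66, 67, 68, 69, 71, 72, 73, 74, 79, 82}
forward next packet → 63; now {66, 67, 68, 69, 71, 72, 73, 74, 79, 82}
forward next packet → 66; now {67, 68, 69, 71, 72, 73, 74, 79, 82}
forward next packet → 67; now {68, 69, 71, 72, 73, 74, 79, 82}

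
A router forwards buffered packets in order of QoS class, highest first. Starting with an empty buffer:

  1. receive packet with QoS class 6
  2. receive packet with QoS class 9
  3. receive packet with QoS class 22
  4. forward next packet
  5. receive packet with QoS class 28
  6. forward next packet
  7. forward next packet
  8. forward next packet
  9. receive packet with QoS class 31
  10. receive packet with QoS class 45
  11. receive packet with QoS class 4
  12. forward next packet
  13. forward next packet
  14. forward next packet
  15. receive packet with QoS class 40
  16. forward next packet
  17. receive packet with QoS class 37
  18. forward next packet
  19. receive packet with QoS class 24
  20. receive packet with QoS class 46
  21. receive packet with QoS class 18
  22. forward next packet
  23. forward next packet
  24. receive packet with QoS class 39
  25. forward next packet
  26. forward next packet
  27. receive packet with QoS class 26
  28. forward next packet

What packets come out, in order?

insert 6 → {6}
insert 9 → {9, 6}
insert 22 → {22, 9, 6}
forward next packet → 22; now {9, 6}
insert 28 → {28, 9, 6}
forward next packet → 28; now {9, 6}
forward next packet → 9; now {6}
forward next packet → 6; now {}
insert 31 → {31}
insert 45 → {45, 31}
insert 4 → {45, 31, 4}
forward next packet → 45; now {31, 4}
forward next packet → 31; now {4}
forward next packet → 4; now {}
insert 40 → {40}
forward next packet → 40; now {}
insert 37 → {37}
forward next packet → 37; now {}
insert 24 → {24}
insert 46 → {46, 24}
insert 18 → {46, 24, 18}
forward next packet → 46; now {24, 18}
forward next packet → 24; now {18}
insert 39 → {39, 18}
forward next packet → 39; now {18}
forward next packet → 18; now {}
insert 26 → {26}
forward next packet → 26; now {}

22, 28, 9, 6, 45, 31, 4, 40, 37, 46, 24, 39, 18, 26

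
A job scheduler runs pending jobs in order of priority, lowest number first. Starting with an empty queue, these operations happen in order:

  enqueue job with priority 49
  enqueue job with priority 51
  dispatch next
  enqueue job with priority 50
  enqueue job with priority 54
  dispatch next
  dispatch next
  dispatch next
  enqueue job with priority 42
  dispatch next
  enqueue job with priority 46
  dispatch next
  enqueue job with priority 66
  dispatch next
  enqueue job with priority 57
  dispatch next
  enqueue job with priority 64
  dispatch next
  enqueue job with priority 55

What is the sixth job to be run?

insert 49 → {49}
insert 51 → {49, 51}
dispatch next → 49; now {51}
insert 50 → {50, 51}
insert 54 → {50, 51, 54}
dispatch next → 50; now {51, 54}
dispatch next → 51; now {54}
dispatch next → 54; now {}
insert 42 → {42}
dispatch next → 42; now {}
insert 46 → {46}
dispatch next → 46; now {}
insert 66 → {66}
dispatch next → 66; now {}
insert 57 → {57}
dispatch next → 57; now {}
insert 64 → {64}
dispatch next → 64; now {}
insert 55 → {55}

46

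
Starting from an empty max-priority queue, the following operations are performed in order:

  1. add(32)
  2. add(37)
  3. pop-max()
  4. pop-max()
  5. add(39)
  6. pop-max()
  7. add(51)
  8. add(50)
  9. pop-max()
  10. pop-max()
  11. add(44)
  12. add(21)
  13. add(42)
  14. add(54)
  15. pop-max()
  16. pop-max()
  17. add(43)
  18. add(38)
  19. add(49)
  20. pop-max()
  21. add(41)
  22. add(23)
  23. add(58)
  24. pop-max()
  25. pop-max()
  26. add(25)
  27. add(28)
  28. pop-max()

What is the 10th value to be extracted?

43

insert 32 → {32}
insert 37 → {37, 32}
pop-max → 37; now {32}
pop-max → 32; now {}
insert 39 → {39}
pop-max → 39; now {}
insert 51 → {51}
insert 50 → {51, 50}
pop-max → 51; now {50}
pop-max → 50; now {}
insert 44 → {44}
insert 21 → {44, 21}
insert 42 → {44, 42, 21}
insert 54 → {54, 44, 42, 21}
pop-max → 54; now {44, 42, 21}
pop-max → 44; now {42, 21}
insert 43 → {43, 42, 21}
insert 38 → {43, 42, 38, 21}
insert 49 → {49, 43, 42, 38, 21}
pop-max → 49; now {43, 42, 38, 21}
insert 41 → {43, 42, 41, 38, 21}
insert 23 → {43, 42, 41, 38, 23, 21}
insert 58 → {58, 43, 42, 41, 38, 23, 21}
pop-max → 58; now {43, 42, 41, 38, 23, 21}
pop-max → 43; now {42, 41, 38, 23, 21}
insert 25 → {42, 41, 38, 25, 23, 21}
insert 28 → {42, 41, 38, 28, 25, 23, 21}
pop-max → 42; now {41, 38, 28, 25, 23, 21}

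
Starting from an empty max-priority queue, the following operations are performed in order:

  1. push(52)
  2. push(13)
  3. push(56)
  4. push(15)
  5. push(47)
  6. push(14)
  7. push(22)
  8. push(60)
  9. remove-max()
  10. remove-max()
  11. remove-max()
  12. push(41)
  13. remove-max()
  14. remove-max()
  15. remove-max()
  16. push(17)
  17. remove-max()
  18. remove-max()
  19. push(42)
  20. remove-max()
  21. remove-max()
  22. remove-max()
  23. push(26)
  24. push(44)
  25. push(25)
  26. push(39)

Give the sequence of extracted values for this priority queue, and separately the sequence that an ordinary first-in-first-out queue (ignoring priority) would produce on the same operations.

insert 52 → {52}
insert 13 → {52, 13}
insert 56 → {56, 52, 13}
insert 15 → {56, 52, 15, 13}
insert 47 → {56, 52, 47, 15, 13}
insert 14 → {56, 52, 47, 15, 14, 13}
insert 22 → {56, 52, 47, 22, 15, 14, 13}
insert 60 → {60, 56, 52, 47, 22, 15, 14, 13}
remove-max → 60; now {56, 52, 47, 22, 15, 14, 13}
remove-max → 56; now {52, 47, 22, 15, 14, 13}
remove-max → 52; now {47, 22, 15, 14, 13}
insert 41 → {47, 41, 22, 15, 14, 13}
remove-max → 47; now {41, 22, 15, 14, 13}
remove-max → 41; now {22, 15, 14, 13}
remove-max → 22; now {15, 14, 13}
insert 17 → {17, 15, 14, 13}
remove-max → 17; now {15, 14, 13}
remove-max → 15; now {14, 13}
insert 42 → {42, 14, 13}
remove-max → 42; now {14, 13}
remove-max → 14; now {13}
remove-max → 13; now {}
insert 26 → {26}
insert 44 → {44, 26}
insert 25 → {44, 26, 25}
insert 39 → {44, 39, 26, 25}

priority queue: 60 → 56 → 52 → 47 → 41 → 22 → 17 → 15 → 42 → 14 → 13; FIFO queue: 52 → 13 → 56 → 15 → 47 → 14 → 22 → 60 → 41 → 17 → 42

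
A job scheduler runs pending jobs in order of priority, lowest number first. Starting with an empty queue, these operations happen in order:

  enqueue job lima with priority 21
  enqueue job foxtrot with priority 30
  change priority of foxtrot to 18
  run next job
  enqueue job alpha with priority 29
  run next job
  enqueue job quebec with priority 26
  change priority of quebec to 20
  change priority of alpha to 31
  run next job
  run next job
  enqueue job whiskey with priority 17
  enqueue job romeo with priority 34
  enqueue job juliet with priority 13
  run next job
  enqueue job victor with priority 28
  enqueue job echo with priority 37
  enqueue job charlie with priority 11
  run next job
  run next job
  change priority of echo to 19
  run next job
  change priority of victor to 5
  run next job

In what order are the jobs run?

[foxtrot, lima, quebec, alpha, juliet, charlie, whiskey, echo, victor]

add lima (priority 21) → {lima:21}
add foxtrot (priority 30) → {lima:21, foxtrot:30}
update foxtrot to priority 18 → {foxtrot:18, lima:21}
run next job → foxtrot; now {lima:21}
add alpha (priority 29) → {lima:21, alpha:29}
run next job → lima; now {alpha:29}
add quebec (priority 26) → {quebec:26, alpha:29}
update quebec to priority 20 → {quebec:20, alpha:29}
update alpha to priority 31 → {quebec:20, alpha:31}
run next job → quebec; now {alpha:31}
run next job → alpha; now {}
add whiskey (priority 17) → {whiskey:17}
add romeo (priority 34) → {whiskey:17, romeo:34}
add juliet (priority 13) → {juliet:13, whiskey:17, romeo:34}
run next job → juliet; now {whiskey:17, romeo:34}
add victor (priority 28) → {whiskey:17, victor:28, romeo:34}
add echo (priority 37) → {whiskey:17, victor:28, romeo:34, echo:37}
add charlie (priority 11) → {charlie:11, whiskey:17, victor:28, romeo:34, echo:37}
run next job → charlie; now {whiskey:17, victor:28, romeo:34, echo:37}
run next job → whiskey; now {victor:28, romeo:34, echo:37}
update echo to priority 19 → {echo:19, victor:28, romeo:34}
run next job → echo; now {victor:28, romeo:34}
update victor to priority 5 → {victor:5, romeo:34}
run next job → victor; now {romeo:34}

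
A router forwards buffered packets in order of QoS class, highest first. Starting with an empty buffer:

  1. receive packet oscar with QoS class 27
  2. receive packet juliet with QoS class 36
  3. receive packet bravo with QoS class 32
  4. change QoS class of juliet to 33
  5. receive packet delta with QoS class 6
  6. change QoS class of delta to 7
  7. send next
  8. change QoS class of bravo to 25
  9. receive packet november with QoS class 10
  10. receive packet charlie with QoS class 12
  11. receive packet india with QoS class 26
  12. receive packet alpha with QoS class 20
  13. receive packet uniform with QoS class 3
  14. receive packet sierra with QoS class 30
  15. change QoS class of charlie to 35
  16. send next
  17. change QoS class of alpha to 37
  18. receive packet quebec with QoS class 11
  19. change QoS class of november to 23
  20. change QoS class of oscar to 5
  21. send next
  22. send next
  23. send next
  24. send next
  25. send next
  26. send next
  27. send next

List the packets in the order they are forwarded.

juliet → charlie → alpha → sierra → india → bravo → november → quebec → delta

add oscar (QoS class 27) → {oscar:27}
add juliet (QoS class 36) → {juliet:36, oscar:27}
add bravo (QoS class 32) → {juliet:36, bravo:32, oscar:27}
update juliet to QoS class 33 → {juliet:33, bravo:32, oscar:27}
add delta (QoS class 6) → {juliet:33, bravo:32, oscar:27, delta:6}
update delta to QoS class 7 → {juliet:33, bravo:32, oscar:27, delta:7}
send next → juliet; now {bravo:32, oscar:27, delta:7}
update bravo to QoS class 25 → {oscar:27, bravo:25, delta:7}
add november (QoS class 10) → {oscar:27, bravo:25, november:10, delta:7}
add charlie (QoS class 12) → {oscar:27, bravo:25, charlie:12, november:10, delta:7}
add india (QoS class 26) → {oscar:27, india:26, bravo:25, charlie:12, november:10, delta:7}
add alpha (QoS class 20) → {oscar:27, india:26, bravo:25, alpha:20, charlie:12, november:10, delta:7}
add uniform (QoS class 3) → {oscar:27, india:26, bravo:25, alpha:20, charlie:12, november:10, delta:7, uniform:3}
add sierra (QoS class 30) → {sierra:30, oscar:27, india:26, bravo:25, alpha:20, charlie:12, november:10, delta:7, uniform:3}
update charlie to QoS class 35 → {charlie:35, sierra:30, oscar:27, india:26, bravo:25, alpha:20, november:10, delta:7, uniform:3}
send next → charlie; now {sierra:30, oscar:27, india:26, bravo:25, alpha:20, november:10, delta:7, uniform:3}
update alpha to QoS class 37 → {alpha:37, sierra:30, oscar:27, india:26, bravo:25, november:10, delta:7, uniform:3}
add quebec (QoS class 11) → {alpha:37, sierra:30, oscar:27, india:26, bravo:25, quebec:11, november:10, delta:7, uniform:3}
update november to QoS class 23 → {alpha:37, sierra:30, oscar:27, india:26, bravo:25, november:23, quebec:11, delta:7, uniform:3}
update oscar to QoS class 5 → {alpha:37, sierra:30, india:26, bravo:25, november:23, quebec:11, delta:7, oscar:5, uniform:3}
send next → alpha; now {sierra:30, india:26, bravo:25, november:23, quebec:11, delta:7, oscar:5, uniform:3}
send next → sierra; now {india:26, bravo:25, november:23, quebec:11, delta:7, oscar:5, uniform:3}
send next → india; now {bravo:25, november:23, quebec:11, delta:7, oscar:5, uniform:3}
send next → bravo; now {november:23, quebec:11, delta:7, oscar:5, uniform:3}
send next → november; now {quebec:11, delta:7, oscar:5, uniform:3}
send next → quebec; now {delta:7, oscar:5, uniform:3}
send next → delta; now {oscar:5, uniform:3}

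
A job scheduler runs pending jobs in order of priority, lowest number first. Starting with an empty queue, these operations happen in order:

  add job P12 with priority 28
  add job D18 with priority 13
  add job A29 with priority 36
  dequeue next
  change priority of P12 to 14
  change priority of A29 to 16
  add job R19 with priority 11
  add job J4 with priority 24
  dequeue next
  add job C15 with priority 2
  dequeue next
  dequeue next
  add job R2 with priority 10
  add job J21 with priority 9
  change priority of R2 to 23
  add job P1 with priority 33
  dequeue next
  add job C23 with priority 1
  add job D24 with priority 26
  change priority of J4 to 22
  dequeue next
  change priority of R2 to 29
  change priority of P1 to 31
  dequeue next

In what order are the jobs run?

[D18, R19, C15, P12, J21, C23, A29]

add P12 (priority 28) → {P12:28}
add D18 (priority 13) → {D18:13, P12:28}
add A29 (priority 36) → {D18:13, P12:28, A29:36}
dequeue next → D18; now {P12:28, A29:36}
update P12 to priority 14 → {P12:14, A29:36}
update A29 to priority 16 → {P12:14, A29:16}
add R19 (priority 11) → {R19:11, P12:14, A29:16}
add J4 (priority 24) → {R19:11, P12:14, A29:16, J4:24}
dequeue next → R19; now {P12:14, A29:16, J4:24}
add C15 (priority 2) → {C15:2, P12:14, A29:16, J4:24}
dequeue next → C15; now {P12:14, A29:16, J4:24}
dequeue next → P12; now {A29:16, J4:24}
add R2 (priority 10) → {R2:10, A29:16, J4:24}
add J21 (priority 9) → {J21:9, R2:10, A29:16, J4:24}
update R2 to priority 23 → {J21:9, A29:16, R2:23, J4:24}
add P1 (priority 33) → {J21:9, A29:16, R2:23, J4:24, P1:33}
dequeue next → J21; now {A29:16, R2:23, J4:24, P1:33}
add C23 (priority 1) → {C23:1, A29:16, R2:23, J4:24, P1:33}
add D24 (priority 26) → {C23:1, A29:16, R2:23, J4:24, D24:26, P1:33}
update J4 to priority 22 → {C23:1, A29:16, J4:22, R2:23, D24:26, P1:33}
dequeue next → C23; now {A29:16, J4:22, R2:23, D24:26, P1:33}
update R2 to priority 29 → {A29:16, J4:22, D24:26, R2:29, P1:33}
update P1 to priority 31 → {A29:16, J4:22, D24:26, R2:29, P1:31}
dequeue next → A29; now {J4:22, D24:26, R2:29, P1:31}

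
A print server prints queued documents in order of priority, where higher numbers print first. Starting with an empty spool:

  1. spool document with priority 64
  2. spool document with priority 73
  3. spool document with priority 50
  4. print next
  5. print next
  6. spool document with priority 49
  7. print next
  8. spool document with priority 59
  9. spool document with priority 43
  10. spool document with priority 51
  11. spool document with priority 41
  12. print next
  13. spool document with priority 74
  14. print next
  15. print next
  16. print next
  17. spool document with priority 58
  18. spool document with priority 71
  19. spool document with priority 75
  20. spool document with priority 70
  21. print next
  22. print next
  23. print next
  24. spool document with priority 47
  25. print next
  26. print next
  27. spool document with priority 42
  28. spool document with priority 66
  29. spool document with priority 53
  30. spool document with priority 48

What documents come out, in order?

insert 64 → {64}
insert 73 → {73, 64}
insert 50 → {73, 64, 50}
print next → 73; now {64, 50}
print next → 64; now {50}
insert 49 → {50, 49}
print next → 50; now {49}
insert 59 → {59, 49}
insert 43 → {59, 49, 43}
insert 51 → {59, 51, 49, 43}
insert 41 → {59, 51, 49, 43, 41}
print next → 59; now {51, 49, 43, 41}
insert 74 → {74, 51, 49, 43, 41}
print next → 74; now {51, 49, 43, 41}
print next → 51; now {49, 43, 41}
print next → 49; now {43, 41}
insert 58 → {58, 43, 41}
insert 71 → {71, 58, 43, 41}
insert 75 → {75, 71, 58, 43, 41}
insert 70 → {75, 71, 70, 58, 43, 41}
print next → 75; now {71, 70, 58, 43, 41}
print next → 71; now {70, 58, 43, 41}
print next → 70; now {58, 43, 41}
insert 47 → {58, 47, 43, 41}
print next → 58; now {47, 43, 41}
print next → 47; now {43, 41}
insert 42 → {43, 42, 41}
insert 66 → {66, 43, 42, 41}
insert 53 → {66, 53, 43, 42, 41}
insert 48 → {66, 53, 48, 43, 42, 41}

73 → 64 → 50 → 59 → 74 → 51 → 49 → 75 → 71 → 70 → 58 → 47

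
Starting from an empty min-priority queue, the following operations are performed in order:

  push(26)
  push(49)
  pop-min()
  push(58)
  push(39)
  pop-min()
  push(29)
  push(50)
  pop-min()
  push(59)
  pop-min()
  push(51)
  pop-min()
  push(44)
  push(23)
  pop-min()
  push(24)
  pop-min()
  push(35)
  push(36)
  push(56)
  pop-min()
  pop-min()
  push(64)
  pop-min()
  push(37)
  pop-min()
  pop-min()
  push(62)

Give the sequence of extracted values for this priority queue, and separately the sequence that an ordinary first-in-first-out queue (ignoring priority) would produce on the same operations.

insert 26 → {26}
insert 49 → {26, 49}
pop-min → 26; now {49}
insert 58 → {49, 58}
insert 39 → {39, 49, 58}
pop-min → 39; now {49, 58}
insert 29 → {29, 49, 58}
insert 50 → {29, 49, 50, 58}
pop-min → 29; now {49, 50, 58}
insert 59 → {49, 50, 58, 59}
pop-min → 49; now {50, 58, 59}
insert 51 → {50, 51, 58, 59}
pop-min → 50; now {51, 58, 59}
insert 44 → {44, 51, 58, 59}
insert 23 → {23, 44, 51, 58, 59}
pop-min → 23; now {44, 51, 58, 59}
insert 24 → {24, 44, 51, 58, 59}
pop-min → 24; now {44, 51, 58, 59}
insert 35 → {35, 44, 51, 58, 59}
insert 36 → {35, 36, 44, 51, 58, 59}
insert 56 → {35, 36, 44, 51, 56, 58, 59}
pop-min → 35; now {36, 44, 51, 56, 58, 59}
pop-min → 36; now {44, 51, 56, 58, 59}
insert 64 → {44, 51, 56, 58, 59, 64}
pop-min → 44; now {51, 56, 58, 59, 64}
insert 37 → {37, 51, 56, 58, 59, 64}
pop-min → 37; now {51, 56, 58, 59, 64}
pop-min → 51; now {56, 58, 59, 64}
insert 62 → {56, 58, 59, 62, 64}

priority queue: 26, 39, 29, 49, 50, 23, 24, 35, 36, 44, 37, 51; FIFO queue: 26 → 49 → 58 → 39 → 29 → 50 → 59 → 51 → 44 → 23 → 24 → 35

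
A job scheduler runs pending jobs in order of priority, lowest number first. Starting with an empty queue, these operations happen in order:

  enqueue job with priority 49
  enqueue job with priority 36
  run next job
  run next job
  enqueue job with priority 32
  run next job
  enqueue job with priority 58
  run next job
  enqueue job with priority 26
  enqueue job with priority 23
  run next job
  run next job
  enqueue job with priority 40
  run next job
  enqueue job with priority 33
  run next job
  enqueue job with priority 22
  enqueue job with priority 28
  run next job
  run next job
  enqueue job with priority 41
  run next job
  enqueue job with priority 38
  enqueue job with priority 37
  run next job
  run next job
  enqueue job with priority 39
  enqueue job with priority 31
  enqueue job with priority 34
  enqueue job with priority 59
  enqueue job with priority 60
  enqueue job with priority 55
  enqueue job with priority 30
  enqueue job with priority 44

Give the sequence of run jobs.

insert 49 → {49}
insert 36 → {36, 49}
run next job → 36; now {49}
run next job → 49; now {}
insert 32 → {32}
run next job → 32; now {}
insert 58 → {58}
run next job → 58; now {}
insert 26 → {26}
insert 23 → {23, 26}
run next job → 23; now {26}
run next job → 26; now {}
insert 40 → {40}
run next job → 40; now {}
insert 33 → {33}
run next job → 33; now {}
insert 22 → {22}
insert 28 → {22, 28}
run next job → 22; now {28}
run next job → 28; now {}
insert 41 → {41}
run next job → 41; now {}
insert 38 → {38}
insert 37 → {37, 38}
run next job → 37; now {38}
run next job → 38; now {}
insert 39 → {39}
insert 31 → {31, 39}
insert 34 → {31, 34, 39}
insert 59 → {31, 34, 39, 59}
insert 60 → {31, 34, 39, 59, 60}
insert 55 → {31, 34, 39, 55, 59, 60}
insert 30 → {30, 31, 34, 39, 55, 59, 60}
insert 44 → {30, 31, 34, 39, 44, 55, 59, 60}

36, 49, 32, 58, 23, 26, 40, 33, 22, 28, 41, 37, 38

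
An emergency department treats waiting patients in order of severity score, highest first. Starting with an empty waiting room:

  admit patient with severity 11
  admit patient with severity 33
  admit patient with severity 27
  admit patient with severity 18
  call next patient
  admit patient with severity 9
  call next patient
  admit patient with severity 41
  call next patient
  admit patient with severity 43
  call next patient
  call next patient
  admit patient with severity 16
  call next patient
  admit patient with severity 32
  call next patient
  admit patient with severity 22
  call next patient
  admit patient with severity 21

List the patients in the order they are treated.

insert 11 → {11}
insert 33 → {33, 11}
insert 27 → {33, 27, 11}
insert 18 → {33, 27, 18, 11}
call next patient → 33; now {27, 18, 11}
insert 9 → {27, 18, 11, 9}
call next patient → 27; now {18, 11, 9}
insert 41 → {41, 18, 11, 9}
call next patient → 41; now {18, 11, 9}
insert 43 → {43, 18, 11, 9}
call next patient → 43; now {18, 11, 9}
call next patient → 18; now {11, 9}
insert 16 → {16, 11, 9}
call next patient → 16; now {11, 9}
insert 32 → {32, 11, 9}
call next patient → 32; now {11, 9}
insert 22 → {22, 11, 9}
call next patient → 22; now {11, 9}
insert 21 → {21, 11, 9}

[33, 27, 41, 43, 18, 16, 32, 22]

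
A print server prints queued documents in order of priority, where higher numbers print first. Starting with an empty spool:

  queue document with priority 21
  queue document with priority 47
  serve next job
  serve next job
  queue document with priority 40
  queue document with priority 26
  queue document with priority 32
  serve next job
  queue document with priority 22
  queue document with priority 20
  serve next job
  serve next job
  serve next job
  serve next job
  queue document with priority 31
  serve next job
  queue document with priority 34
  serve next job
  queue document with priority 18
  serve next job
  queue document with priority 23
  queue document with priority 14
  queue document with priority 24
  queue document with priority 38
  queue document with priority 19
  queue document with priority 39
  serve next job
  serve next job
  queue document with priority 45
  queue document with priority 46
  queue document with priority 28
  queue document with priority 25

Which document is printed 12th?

insert 21 → {21}
insert 47 → {47, 21}
serve next job → 47; now {21}
serve next job → 21; now {}
insert 40 → {40}
insert 26 → {40, 26}
insert 32 → {40, 32, 26}
serve next job → 40; now {32, 26}
insert 22 → {32, 26, 22}
insert 20 → {32, 26, 22, 20}
serve next job → 32; now {26, 22, 20}
serve next job → 26; now {22, 20}
serve next job → 22; now {20}
serve next job → 20; now {}
insert 31 → {31}
serve next job → 31; now {}
insert 34 → {34}
serve next job → 34; now {}
insert 18 → {18}
serve next job → 18; now {}
insert 23 → {23}
insert 14 → {23, 14}
insert 24 → {24, 23, 14}
insert 38 → {38, 24, 23, 14}
insert 19 → {38, 24, 23, 19, 14}
insert 39 → {39, 38, 24, 23, 19, 14}
serve next job → 39; now {38, 24, 23, 19, 14}
serve next job → 38; now {24, 23, 19, 14}
insert 45 → {45, 24, 23, 19, 14}
insert 46 → {46, 45, 24, 23, 19, 14}
insert 28 → {46, 45, 28, 24, 23, 19, 14}
insert 25 → {46, 45, 28, 25, 24, 23, 19, 14}

38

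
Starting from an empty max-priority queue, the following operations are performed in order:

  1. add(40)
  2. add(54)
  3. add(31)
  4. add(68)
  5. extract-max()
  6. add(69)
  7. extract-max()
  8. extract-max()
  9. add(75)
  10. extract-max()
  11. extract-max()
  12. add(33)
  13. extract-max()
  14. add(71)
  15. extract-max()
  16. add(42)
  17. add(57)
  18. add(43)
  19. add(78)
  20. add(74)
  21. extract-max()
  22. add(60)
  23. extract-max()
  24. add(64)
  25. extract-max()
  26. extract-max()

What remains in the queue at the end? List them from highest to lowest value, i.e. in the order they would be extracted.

insert 40 → {40}
insert 54 → {54, 40}
insert 31 → {54, 40, 31}
insert 68 → {68, 54, 40, 31}
extract-max → 68; now {54, 40, 31}
insert 69 → {69, 54, 40, 31}
extract-max → 69; now {54, 40, 31}
extract-max → 54; now {40, 31}
insert 75 → {75, 40, 31}
extract-max → 75; now {40, 31}
extract-max → 40; now {31}
insert 33 → {33, 31}
extract-max → 33; now {31}
insert 71 → {71, 31}
extract-max → 71; now {31}
insert 42 → {42, 31}
insert 57 → {57, 42, 31}
insert 43 → {57, 43, 42, 31}
insert 78 → {78, 57, 43, 42, 31}
insert 74 → {78, 74, 57, 43, 42, 31}
extract-max → 78; now {74, 57, 43, 42, 31}
insert 60 → {74, 60, 57, 43, 42, 31}
extract-max → 74; now {60, 57, 43, 42, 31}
insert 64 → {64, 60, 57, 43, 42, 31}
extract-max → 64; now {60, 57, 43, 42, 31}
extract-max → 60; now {57, 43, 42, 31}

57, 43, 42, 31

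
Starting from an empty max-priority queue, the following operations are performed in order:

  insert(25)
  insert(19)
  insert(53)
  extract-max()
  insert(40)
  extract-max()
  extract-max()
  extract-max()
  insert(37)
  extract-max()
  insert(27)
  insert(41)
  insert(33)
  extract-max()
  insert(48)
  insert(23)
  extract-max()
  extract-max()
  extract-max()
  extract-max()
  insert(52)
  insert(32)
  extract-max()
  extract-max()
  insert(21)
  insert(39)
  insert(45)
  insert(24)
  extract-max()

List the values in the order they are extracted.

insert 25 → {25}
insert 19 → {25, 19}
insert 53 → {53, 25, 19}
extract-max → 53; now {25, 19}
insert 40 → {40, 25, 19}
extract-max → 40; now {25, 19}
extract-max → 25; now {19}
extract-max → 19; now {}
insert 37 → {37}
extract-max → 37; now {}
insert 27 → {27}
insert 41 → {41, 27}
insert 33 → {41, 33, 27}
extract-max → 41; now {33, 27}
insert 48 → {48, 33, 27}
insert 23 → {48, 33, 27, 23}
extract-max → 48; now {33, 27, 23}
extract-max → 33; now {27, 23}
extract-max → 27; now {23}
extract-max → 23; now {}
insert 52 → {52}
insert 32 → {52, 32}
extract-max → 52; now {32}
extract-max → 32; now {}
insert 21 → {21}
insert 39 → {39, 21}
insert 45 → {45, 39, 21}
insert 24 → {45, 39, 24, 21}
extract-max → 45; now {39, 24, 21}

[53, 40, 25, 19, 37, 41, 48, 33, 27, 23, 52, 32, 45]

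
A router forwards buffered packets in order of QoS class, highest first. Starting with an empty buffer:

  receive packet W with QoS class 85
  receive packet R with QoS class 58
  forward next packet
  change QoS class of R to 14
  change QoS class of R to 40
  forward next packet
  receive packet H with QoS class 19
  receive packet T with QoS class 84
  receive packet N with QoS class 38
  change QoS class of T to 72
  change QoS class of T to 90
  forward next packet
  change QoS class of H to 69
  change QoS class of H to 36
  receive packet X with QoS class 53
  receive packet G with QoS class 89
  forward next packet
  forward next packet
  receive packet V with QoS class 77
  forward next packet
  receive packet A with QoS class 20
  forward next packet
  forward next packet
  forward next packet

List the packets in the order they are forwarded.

add W (QoS class 85) → {W:85}
add R (QoS class 58) → {W:85, R:58}
forward next packet → W; now {R:58}
update R to QoS class 14 → {R:14}
update R to QoS class 40 → {R:40}
forward next packet → R; now {}
add H (QoS class 19) → {H:19}
add T (QoS class 84) → {T:84, H:19}
add N (QoS class 38) → {T:84, N:38, H:19}
update T to QoS class 72 → {T:72, N:38, H:19}
update T to QoS class 90 → {T:90, N:38, H:19}
forward next packet → T; now {N:38, H:19}
update H to QoS class 69 → {H:69, N:38}
update H to QoS class 36 → {N:38, H:36}
add X (QoS class 53) → {X:53, N:38, H:36}
add G (QoS class 89) → {G:89, X:53, N:38, H:36}
forward next packet → G; now {X:53, N:38, H:36}
forward next packet → X; now {N:38, H:36}
add V (QoS class 77) → {V:77, N:38, H:36}
forward next packet → V; now {N:38, H:36}
add A (QoS class 20) → {N:38, H:36, A:20}
forward next packet → N; now {H:36, A:20}
forward next packet → H; now {A:20}
forward next packet → A; now {}

W, R, T, G, X, V, N, H, A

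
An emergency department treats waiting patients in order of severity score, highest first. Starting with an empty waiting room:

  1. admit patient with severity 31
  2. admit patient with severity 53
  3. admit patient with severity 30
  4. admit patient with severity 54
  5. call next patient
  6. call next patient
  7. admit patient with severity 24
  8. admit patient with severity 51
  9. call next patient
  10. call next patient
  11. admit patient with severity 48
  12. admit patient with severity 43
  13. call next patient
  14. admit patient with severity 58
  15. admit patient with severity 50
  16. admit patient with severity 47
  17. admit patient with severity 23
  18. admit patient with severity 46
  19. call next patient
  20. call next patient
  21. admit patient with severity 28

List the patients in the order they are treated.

insert 31 → {31}
insert 53 → {53, 31}
insert 30 → {53, 31, 30}
insert 54 → {54, 53, 31, 30}
call next patient → 54; now {53, 31, 30}
call next patient → 53; now {31, 30}
insert 24 → {31, 30, 24}
insert 51 → {51, 31, 30, 24}
call next patient → 51; now {31, 30, 24}
call next patient → 31; now {30, 24}
insert 48 → {48, 30, 24}
insert 43 → {48, 43, 30, 24}
call next patient → 48; now {43, 30, 24}
insert 58 → {58, 43, 30, 24}
insert 50 → {58, 50, 43, 30, 24}
insert 47 → {58, 50, 47, 43, 30, 24}
insert 23 → {58, 50, 47, 43, 30, 24, 23}
insert 46 → {58, 50, 47, 46, 43, 30, 24, 23}
call next patient → 58; now {50, 47, 46, 43, 30, 24, 23}
call next patient → 50; now {47, 46, 43, 30, 24, 23}
insert 28 → {47, 46, 43, 30, 28, 24, 23}

54 → 53 → 51 → 31 → 48 → 58 → 50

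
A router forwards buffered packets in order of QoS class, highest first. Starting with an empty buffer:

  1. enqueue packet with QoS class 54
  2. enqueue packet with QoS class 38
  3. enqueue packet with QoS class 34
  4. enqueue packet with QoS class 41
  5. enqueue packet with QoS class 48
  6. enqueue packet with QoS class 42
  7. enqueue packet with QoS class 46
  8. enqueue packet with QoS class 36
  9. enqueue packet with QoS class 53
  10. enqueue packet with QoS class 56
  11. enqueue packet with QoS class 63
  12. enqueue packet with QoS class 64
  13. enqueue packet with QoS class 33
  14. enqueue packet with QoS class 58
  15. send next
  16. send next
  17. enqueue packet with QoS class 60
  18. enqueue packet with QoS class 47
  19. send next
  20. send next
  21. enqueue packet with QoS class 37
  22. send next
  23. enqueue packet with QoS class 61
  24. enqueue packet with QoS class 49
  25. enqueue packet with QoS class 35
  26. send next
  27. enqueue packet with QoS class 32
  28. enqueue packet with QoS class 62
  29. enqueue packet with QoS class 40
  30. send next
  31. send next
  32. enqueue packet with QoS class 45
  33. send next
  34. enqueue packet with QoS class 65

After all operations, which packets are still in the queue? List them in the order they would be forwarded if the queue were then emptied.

insert 54 → {54}
insert 38 → {54, 38}
insert 34 → {54, 38, 34}
insert 41 → {54, 41, 38, 34}
insert 48 → {54, 48, 41, 38, 34}
insert 42 → {54, 48, 42, 41, 38, 34}
insert 46 → {54, 48, 46, 42, 41, 38, 34}
insert 36 → {54, 48, 46, 42, 41, 38, 36, 34}
insert 53 → {54, 53, 48, 46, 42, 41, 38, 36, 34}
insert 56 → {56, 54, 53, 48, 46, 42, 41, 38, 36, 34}
insert 63 → {63, 56, 54, 53, 48, 46, 42, 41, 38, 36, 34}
insert 64 → {64, 63, 56, 54, 53, 48, 46, 42, 41, 38, 36, 34}
insert 33 → {64, 63, 56, 54, 53, 48, 46, 42, 41, 38, 36, 34, 33}
insert 58 → {64, 63, 58, 56, 54, 53, 48, 46, 42, 41, 38, 36, 34, 33}
send next → 64; now {63, 58, 56, 54, 53, 48, 46, 42, 41, 38, 36, 34, 33}
send next → 63; now {58, 56, 54, 53, 48, 46, 42, 41, 38, 36, 34, 33}
insert 60 → {60, 58, 56, 54, 53, 48, 46, 42, 41, 38, 36, 34, 33}
insert 47 → {60, 58, 56, 54, 53, 48, 47, 46, 42, 41, 38, 36, 34, 33}
send next → 60; now {58, 56, 54, 53, 48, 47, 46, 42, 41, 38, 36, 34, 33}
send next → 58; now {56, 54, 53, 48, 47, 46, 42, 41, 38, 36, 34, 33}
insert 37 → {56, 54, 53, 48, 47, 46, 42, 41, 38, 37, 36, 34, 33}
send next → 56; now {54, 53, 48, 47, 46, 42, 41, 38, 37, 36, 34, 33}
insert 61 → {61, 54, 53, 48, 47, 46, 42, 41, 38, 37, 36, 34, 33}
insert 49 → {61, 54, 53, 49, 48, 47, 46, 42, 41, 38, 37, 36, 34, 33}
insert 35 → {61, 54, 53, 49, 48, 47, 46, 42, 41, 38, 37, 36, 35, 34, 33}
send next → 61; now {54, 53, 49, 48, 47, 46, 42, 41, 38, 37, 36, 35, 34, 33}
insert 32 → {54, 53, 49, 48, 47, 46, 42, 41, 38, 37, 36, 35, 34, 33, 32}
insert 62 → {62, 54, 53, 49, 48, 47, 46, 42, 41, 38, 37, 36, 35, 34, 33, 32}
insert 40 → {62, 54, 53, 49, 48, 47, 46, 42, 41, 40, 38, 37, 36, 35, 34, 33, 32}
send next → 62; now {54, 53, 49, 48, 47, 46, 42, 41, 40, 38, 37, 36, 35, 34, 33, 32}
send next → 54; now {53, 49, 48, 47, 46, 42, 41, 40, 38, 37, 36, 35, 34, 33, 32}
insert 45 → {53, 49, 48, 47, 46, 45, 42, 41, 40, 38, 37, 36, 35, 34, 33, 32}
send next → 53; now {49, 48, 47, 46, 45, 42, 41, 40, 38, 37, 36, 35, 34, 33, 32}
insert 65 → {65, 49, 48, 47, 46, 45, 42, 41, 40, 38, 37, 36, 35, 34, 33, 32}

65 → 49 → 48 → 47 → 46 → 45 → 42 → 41 → 40 → 38 → 37 → 36 → 35 → 34 → 33 → 32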